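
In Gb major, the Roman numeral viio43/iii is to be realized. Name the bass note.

The applied chord viio43/iii is rooted on A: A-C-Eb-Gb.
The figure 43 means second inversion — the fifth is in the bass.

Eb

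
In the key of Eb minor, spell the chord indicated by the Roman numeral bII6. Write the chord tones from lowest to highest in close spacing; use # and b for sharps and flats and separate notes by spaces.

Ab Cb Fb

bII6 is the Neapolitan sixth — a major triad on the lowered second degree, here in its customary first inversion. In Eb minor that root is Fb.
So the chord is Fb-Ab-Cb, a major triad.
With the 6 figure the chord is in first inversion; from the bass Ab upward in close position it reads Ab-Cb-Fb.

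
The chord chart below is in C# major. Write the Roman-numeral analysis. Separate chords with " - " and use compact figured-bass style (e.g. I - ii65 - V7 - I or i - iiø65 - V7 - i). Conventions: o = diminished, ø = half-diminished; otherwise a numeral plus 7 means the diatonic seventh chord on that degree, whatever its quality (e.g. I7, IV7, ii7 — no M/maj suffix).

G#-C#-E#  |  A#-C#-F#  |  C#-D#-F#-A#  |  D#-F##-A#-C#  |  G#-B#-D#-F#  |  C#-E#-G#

I64 - IV6 - ii42 - V7/V - V7 - I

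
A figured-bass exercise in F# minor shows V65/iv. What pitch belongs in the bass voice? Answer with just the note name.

A#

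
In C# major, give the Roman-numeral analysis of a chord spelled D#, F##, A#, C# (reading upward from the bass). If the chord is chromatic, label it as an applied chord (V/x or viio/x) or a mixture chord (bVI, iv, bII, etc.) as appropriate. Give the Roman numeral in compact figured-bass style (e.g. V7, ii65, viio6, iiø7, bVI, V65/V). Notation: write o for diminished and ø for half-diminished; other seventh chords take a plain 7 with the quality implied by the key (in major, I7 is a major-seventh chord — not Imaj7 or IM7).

V7/V

Stacked in thirds the chord is D#-F##-A#-C#: a dominant seventh chord on D#.
D# is not a diatonic chord root with this quality in C# major, but it lies a perfect fifth above G# (V), so the chord functions as an applied dominant of V.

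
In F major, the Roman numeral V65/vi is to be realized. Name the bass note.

C#

The applied chord V65/vi is rooted on A: A-C#-E-G.
The figure 65 means first inversion — the third is in the bass.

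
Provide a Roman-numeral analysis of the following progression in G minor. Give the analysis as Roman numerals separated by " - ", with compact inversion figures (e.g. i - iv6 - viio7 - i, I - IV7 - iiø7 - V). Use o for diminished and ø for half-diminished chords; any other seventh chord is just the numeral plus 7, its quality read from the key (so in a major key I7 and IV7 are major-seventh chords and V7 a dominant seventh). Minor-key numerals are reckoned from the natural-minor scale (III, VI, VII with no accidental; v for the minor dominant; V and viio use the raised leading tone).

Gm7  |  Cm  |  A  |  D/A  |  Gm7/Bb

Gm7: root G is the tonic; minor seventh chord there is i7.
Cm has root C, degree 4 in G minor, so iv.
A: a major triad on A, the applied dominant of V → V/V.
D/A: root D is the dominant; major triad there is V64.
Gm7/Bb has root G, degree 1 in G minor, so i65.

i7 - iv - V/V - V64 - i65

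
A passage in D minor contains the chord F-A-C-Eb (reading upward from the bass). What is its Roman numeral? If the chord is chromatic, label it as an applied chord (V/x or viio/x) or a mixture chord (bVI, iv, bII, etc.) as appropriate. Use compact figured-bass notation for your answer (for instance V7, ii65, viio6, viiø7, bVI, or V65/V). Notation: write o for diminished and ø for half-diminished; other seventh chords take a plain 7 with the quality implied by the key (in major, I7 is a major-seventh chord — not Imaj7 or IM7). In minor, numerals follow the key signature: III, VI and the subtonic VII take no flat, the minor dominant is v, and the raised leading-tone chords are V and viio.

Stacked in thirds the chord is F-A-C-Eb: a dominant seventh chord on F.
F is not a diatonic chord root with this quality in D minor, but it lies a perfect fifth above Bb (VI), so the chord functions as an applied dominant of VI.

V7/VI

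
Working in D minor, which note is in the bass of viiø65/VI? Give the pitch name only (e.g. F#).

The applied chord viiø65/VI is rooted on A: A-C-Eb-G.
The figure 65 means first inversion — the third is in the bass.

C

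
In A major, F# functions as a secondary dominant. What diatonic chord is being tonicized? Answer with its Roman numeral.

ii

The chord is a major triad on F#.
A dominant resolves down a perfect fifth: F# → B. In A major, B is scale degree 2, i.e. ii.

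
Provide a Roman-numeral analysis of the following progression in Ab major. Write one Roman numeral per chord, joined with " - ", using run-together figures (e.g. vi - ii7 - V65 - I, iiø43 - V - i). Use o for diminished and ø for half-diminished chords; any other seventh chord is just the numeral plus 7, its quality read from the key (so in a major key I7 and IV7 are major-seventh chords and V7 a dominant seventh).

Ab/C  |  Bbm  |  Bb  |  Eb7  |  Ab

I6 - ii - V/V - V7 - I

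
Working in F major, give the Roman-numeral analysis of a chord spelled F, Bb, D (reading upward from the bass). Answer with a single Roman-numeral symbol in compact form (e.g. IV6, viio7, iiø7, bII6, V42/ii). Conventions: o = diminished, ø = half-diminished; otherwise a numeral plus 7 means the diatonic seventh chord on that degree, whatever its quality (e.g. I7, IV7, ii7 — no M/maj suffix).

IV64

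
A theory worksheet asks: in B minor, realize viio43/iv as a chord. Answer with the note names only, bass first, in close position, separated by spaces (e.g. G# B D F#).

viio43/iv is a secondary leading-tone chord. The target iv is E in B minor; the applied chord is rooted a semitone below, on D#.
Building a fully diminished seventh chord on D# gives D#-F#-A-C.
The figured bass 43 indicates second inversion, placing the fifth (A) in the bass: A-C-D#-F#.

A C D# F#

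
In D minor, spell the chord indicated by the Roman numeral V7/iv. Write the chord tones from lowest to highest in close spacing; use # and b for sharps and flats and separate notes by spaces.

V7/iv is a secondary dominant — the dominant seventh of iv. iv in D minor is G, so the applied chord's root is D, a perfect fifth above.
Building a dominant seventh chord on D gives D-F#-A-C.

D F# A C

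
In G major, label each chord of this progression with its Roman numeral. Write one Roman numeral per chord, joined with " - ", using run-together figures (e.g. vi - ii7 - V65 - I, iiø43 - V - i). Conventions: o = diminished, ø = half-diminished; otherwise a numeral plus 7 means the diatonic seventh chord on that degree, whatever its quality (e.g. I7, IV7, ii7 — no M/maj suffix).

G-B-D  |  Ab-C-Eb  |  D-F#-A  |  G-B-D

I - bII - V - I

G-B-D has root G, degree 1 in G major, so I.
Ab-C-Eb is non-diatonic — a major triad on the lowered supertonic (Ab): the Neapolitan chord, bII.
D-F#-A has root D, degree 5 in G major, so V.
G-B-D: root G is the tonic; major triad there is I.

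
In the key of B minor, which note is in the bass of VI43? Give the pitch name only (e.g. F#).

D

VI in B minor has root G; the chord is G-B-D-F#.
The figure 43 means second inversion — the fifth is in the bass.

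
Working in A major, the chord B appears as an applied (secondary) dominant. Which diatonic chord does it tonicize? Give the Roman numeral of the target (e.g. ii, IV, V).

V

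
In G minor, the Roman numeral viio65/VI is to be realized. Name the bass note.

The applied chord viio65/VI is rooted on D: D-F-Ab-Cb.
The figure 65 means first inversion — the third is in the bass.

F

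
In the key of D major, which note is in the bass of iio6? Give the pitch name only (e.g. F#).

G

iio in D major has root E; the chord is E-G-Bb.
The figure 6 means first inversion — the third is in the bass.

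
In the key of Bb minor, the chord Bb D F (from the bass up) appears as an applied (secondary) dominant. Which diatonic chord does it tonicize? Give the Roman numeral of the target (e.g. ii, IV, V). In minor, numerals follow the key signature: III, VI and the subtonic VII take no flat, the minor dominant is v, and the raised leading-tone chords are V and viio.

iv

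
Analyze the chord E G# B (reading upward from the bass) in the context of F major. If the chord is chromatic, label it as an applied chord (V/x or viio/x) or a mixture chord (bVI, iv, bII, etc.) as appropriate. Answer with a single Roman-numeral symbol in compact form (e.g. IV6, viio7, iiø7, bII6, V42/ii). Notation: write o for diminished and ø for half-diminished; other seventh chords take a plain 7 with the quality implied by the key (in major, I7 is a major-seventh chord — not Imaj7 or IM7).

Stacked in thirds the chord is E-G#-B: a major triad on E.
E is not a diatonic chord root with this quality in F major, but it lies a perfect fifth above A (iii), so the chord functions as an applied dominant of iii.

V/iii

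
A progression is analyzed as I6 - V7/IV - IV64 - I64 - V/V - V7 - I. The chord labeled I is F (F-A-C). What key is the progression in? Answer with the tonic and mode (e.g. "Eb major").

I is given as F-A-C — a major triad with root F.
If F is scale degree 1 and the mode makes that degree carry a major triad, the tonic is F and the mode is major.

F major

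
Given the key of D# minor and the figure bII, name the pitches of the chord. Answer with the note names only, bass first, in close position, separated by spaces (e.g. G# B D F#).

E G# B

Scale degree 2 in D# minor is E#; lowering it a half step gives E. bII is the Neapolitan chord — a major triad on the lowered second degree.
So the chord is E-G#-B, a major triad.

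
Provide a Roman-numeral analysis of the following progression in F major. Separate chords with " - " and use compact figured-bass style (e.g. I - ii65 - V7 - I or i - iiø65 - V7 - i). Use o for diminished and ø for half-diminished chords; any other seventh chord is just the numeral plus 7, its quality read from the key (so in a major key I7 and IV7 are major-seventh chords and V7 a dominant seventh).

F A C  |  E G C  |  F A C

I - V6 - I

F-A-C has root F, degree 1 in F major, so I.
E-G-C: root C is the dominant; major triad there is V6.
F-A-C: major triad on F = scale degree 1 → I.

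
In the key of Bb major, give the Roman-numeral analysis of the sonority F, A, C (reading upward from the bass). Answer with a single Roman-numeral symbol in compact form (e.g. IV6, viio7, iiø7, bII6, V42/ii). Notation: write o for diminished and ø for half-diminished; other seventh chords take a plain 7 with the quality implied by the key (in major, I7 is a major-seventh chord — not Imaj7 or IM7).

Stacked in thirds the chord is F-A-C: a major triad on F.
In Bb major, F is the dominant; the diatonic major triad there is V.

V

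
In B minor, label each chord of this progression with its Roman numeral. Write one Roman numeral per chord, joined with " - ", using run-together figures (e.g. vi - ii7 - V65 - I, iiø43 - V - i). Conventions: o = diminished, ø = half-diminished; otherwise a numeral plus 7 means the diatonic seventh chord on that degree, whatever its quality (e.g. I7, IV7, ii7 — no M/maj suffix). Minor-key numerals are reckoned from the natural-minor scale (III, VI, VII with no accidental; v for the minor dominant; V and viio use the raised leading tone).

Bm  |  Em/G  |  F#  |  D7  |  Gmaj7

i - iv6 - V - V7/VI - VI7

Bm: root B is the tonic; minor triad there is i.
Em/G has root E, degree 4 in B minor, so iv6.
F#: major triad on F# = scale degree 5 → V.
D7: chromatic; D is V of VI, so V7/VI.
Gmaj7 has root G, degree 6 in B minor, so VI7.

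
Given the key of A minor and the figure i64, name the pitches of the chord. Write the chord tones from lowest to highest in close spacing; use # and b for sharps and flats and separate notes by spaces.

E A C

The numeral's case and figure indicate a minor triad. In A minor its root, scale degree 1, is A.
Stacking thirds from A gives A-C-E.
The figured bass 64 indicates second inversion, placing the fifth (E) in the bass: E-A-C.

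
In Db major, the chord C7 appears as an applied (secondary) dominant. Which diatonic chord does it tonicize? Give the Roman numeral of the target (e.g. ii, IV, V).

The chord is a dominant seventh chord on C.
A dominant resolves down a perfect fifth: C → F. In Db major, F is scale degree 3, i.e. iii.

iii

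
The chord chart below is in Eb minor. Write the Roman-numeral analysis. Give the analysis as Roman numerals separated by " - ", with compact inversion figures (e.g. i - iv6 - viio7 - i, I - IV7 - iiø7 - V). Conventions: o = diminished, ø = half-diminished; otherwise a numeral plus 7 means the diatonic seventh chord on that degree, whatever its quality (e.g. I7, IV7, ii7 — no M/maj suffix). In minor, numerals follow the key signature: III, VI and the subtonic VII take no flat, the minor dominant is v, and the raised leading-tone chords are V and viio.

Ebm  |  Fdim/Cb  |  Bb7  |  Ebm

i - iio64 - V7 - i

Ebm: minor triad on Eb = scale degree 1 → i.
Fdim/Cb has root F, degree 2 in Eb minor, so iio64.
Bb7: root Bb is the dominant; dominant seventh chord there is V7.
Ebm: minor triad on Eb = scale degree 1 → i.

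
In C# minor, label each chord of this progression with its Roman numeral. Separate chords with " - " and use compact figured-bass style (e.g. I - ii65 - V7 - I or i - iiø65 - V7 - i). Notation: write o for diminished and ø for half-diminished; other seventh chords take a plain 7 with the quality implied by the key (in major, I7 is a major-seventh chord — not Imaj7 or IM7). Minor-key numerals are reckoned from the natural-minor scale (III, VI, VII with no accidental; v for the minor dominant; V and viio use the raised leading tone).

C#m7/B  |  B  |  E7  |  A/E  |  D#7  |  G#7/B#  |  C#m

C#m7/B: minor seventh chord on C# = scale degree 1 → i42.
B: major triad on B = scale degree 7 → VII.
E7 is the secondary dominant of VI (dominant seventh chord on E): V7/VI.
A/E has root A, degree 6 in C# minor, so VI64.
D#7: chromatic; D# is V of V, so V7/V.
G#7/B#: dominant seventh chord on G# = scale degree 5 → V65.
C#m has root C#, degree 1 in C# minor, so i.

i42 - VII - V7/VI - VI64 - V7/V - V65 - i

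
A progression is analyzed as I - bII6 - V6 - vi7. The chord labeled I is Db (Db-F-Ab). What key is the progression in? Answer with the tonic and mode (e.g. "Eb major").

Db major

The anchor chord is a major triad on Db, labeled I.
If Db is scale degree 1 and the mode makes that degree carry a major triad, the tonic is Db and the mode is major.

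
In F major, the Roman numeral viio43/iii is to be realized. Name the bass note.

D

The applied chord viio43/iii is rooted on G#: G#-B-D-F.
The figure 43 means second inversion — the fifth is in the bass.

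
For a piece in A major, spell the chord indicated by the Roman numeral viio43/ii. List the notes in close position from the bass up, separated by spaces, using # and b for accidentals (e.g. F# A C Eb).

E G A# C#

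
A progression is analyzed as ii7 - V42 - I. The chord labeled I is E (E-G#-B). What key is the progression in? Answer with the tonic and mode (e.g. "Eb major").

The chord E is a major triad rooted on E; its label is I.
If E is scale degree 1 and the mode makes that degree carry a major triad, the tonic is E and the mode is major.

E major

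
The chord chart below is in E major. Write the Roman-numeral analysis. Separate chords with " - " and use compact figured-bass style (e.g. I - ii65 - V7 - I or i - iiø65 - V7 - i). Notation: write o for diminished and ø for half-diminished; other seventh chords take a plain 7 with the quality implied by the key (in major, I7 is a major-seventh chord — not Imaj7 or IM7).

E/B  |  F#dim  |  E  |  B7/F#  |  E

E/B has root E, degree 1 in E major, so I64.
F#dim: diminished triad on F# — chromatic; iio (borrowed from the parallel minor).
E: root E is the tonic; major triad there is I.
B7/F#: root B is the dominant; dominant seventh chord there is V43.
E: root E is the tonic; major triad there is I.

I64 - iio - I - V43 - I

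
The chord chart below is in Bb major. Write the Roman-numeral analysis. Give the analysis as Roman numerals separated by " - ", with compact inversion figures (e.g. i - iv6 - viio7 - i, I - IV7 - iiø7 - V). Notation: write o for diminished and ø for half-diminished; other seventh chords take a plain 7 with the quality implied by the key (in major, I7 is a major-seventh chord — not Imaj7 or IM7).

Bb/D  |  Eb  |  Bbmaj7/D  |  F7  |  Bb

I6 - IV - I65 - V7 - I

Bb/D has root Bb, degree 1 in Bb major, so I6.
Eb: root Eb is the subdominant; major triad there is IV.
Bbmaj7/D has root Bb, degree 1 in Bb major, so I65.
F7: root F is the dominant; dominant seventh chord there is V7.
Bb: major triad on Bb = scale degree 1 → I.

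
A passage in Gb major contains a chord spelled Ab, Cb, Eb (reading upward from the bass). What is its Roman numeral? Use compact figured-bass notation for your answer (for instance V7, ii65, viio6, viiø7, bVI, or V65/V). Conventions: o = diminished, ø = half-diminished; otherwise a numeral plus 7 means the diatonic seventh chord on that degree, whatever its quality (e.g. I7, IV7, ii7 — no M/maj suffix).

Stacked in thirds the chord is Ab-Cb-Eb: a minor triad on Ab.
Ab is scale degree 2 in Gb major, and a minor triad on that degree is written ii.

ii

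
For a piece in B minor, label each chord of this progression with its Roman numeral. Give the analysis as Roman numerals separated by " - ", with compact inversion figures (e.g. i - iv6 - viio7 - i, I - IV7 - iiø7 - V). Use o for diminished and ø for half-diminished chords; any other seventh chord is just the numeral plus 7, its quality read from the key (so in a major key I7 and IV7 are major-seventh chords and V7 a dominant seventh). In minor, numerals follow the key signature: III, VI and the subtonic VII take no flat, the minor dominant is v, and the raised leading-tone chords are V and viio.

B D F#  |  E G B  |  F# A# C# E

i - iv - V7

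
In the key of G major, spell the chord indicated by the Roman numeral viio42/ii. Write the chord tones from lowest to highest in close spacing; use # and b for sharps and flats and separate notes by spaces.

F G# B D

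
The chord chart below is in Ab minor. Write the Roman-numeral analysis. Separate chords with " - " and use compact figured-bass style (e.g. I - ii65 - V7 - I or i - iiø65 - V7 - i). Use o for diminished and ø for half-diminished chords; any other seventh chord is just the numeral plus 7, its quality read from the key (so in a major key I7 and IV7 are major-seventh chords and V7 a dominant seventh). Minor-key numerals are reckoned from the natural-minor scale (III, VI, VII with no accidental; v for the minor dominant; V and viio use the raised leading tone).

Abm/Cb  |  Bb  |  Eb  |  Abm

Abm/Cb: root Ab is the tonic; minor triad there is i6.
Bb: a major triad on Bb, the applied dominant of V → V/V.
Eb: major triad on Eb = scale degree 5 → V.
Abm: root Ab is the tonic; minor triad there is i.

i6 - V/V - V - i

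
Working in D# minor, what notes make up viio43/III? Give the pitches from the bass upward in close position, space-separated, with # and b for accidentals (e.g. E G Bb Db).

viio43/III is a secondary leading-tone chord. The target III is F# in D# minor; the applied chord is rooted a semitone below, on E#.
Building a fully diminished seventh chord on E# gives E#-G#-B-D.
The figured bass 43 indicates second inversion, placing the fifth (B) in the bass: B-D-E#-G#.

B D E# G#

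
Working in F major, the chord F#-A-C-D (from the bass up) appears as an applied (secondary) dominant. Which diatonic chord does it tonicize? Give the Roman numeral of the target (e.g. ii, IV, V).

ii

The chord is a dominant seventh chord on D.
A dominant resolves down a perfect fifth: D → G. In F major, G is scale degree 2, i.e. ii.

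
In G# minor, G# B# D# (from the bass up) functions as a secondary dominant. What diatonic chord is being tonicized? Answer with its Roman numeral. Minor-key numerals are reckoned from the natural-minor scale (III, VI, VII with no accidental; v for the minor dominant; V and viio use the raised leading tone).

iv

The chord is a major triad on G#.
A dominant resolves down a perfect fifth: G# → C#. In G# minor, C# is scale degree 4, i.e. iv.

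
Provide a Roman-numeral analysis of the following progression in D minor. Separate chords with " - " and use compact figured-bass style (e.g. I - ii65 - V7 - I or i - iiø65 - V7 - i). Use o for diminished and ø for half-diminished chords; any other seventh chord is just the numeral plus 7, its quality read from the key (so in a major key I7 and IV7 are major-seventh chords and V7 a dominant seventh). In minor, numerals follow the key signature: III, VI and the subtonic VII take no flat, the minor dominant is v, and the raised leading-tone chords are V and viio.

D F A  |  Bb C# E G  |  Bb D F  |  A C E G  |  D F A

i - viio42 - VI - v7 - i

D-F-A has root D, degree 1 in D minor, so i.
Bb-C#-E-G has root C#, degree 7 in D minor, so viio42.
Bb-D-F has root Bb, degree 6 in D minor, so VI.
A-C-E-G: root A is the dominant; minor seventh chord there is v7.
D-F-A: minor triad on D = scale degree 1 → i.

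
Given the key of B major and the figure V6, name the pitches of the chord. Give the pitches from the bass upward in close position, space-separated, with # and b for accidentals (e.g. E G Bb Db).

A# C# F#

The numeral's case and figure indicate a major triad. In B major its root, scale degree 5, is F#.
That chord is spelled F#-A#-C#.
With the 6 figure the chord is in first inversion; from the bass A# upward in close position it reads A#-C#-F#.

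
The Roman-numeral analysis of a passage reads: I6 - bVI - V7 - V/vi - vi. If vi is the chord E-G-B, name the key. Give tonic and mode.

G major

The anchor chord is a minor triad on E, labeled vi.
vi on E implies E is the submediant; that puts the tonic at G, and the lowercase numeral fits major mode.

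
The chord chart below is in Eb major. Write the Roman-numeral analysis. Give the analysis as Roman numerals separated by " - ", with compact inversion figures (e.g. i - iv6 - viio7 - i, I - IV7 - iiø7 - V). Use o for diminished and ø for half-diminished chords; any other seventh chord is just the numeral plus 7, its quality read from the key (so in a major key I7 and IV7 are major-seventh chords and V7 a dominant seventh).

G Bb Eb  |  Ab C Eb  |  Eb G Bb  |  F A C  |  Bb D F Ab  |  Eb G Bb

I6 - IV - I - V/V - V7 - I

G-Bb-Eb has root Eb, degree 1 in Eb major, so I6.
Ab-C-Eb has root Ab, degree 4 in Eb major, so IV.
Eb-G-Bb: root Eb is the tonic; major triad there is I.
F-A-C: chromatic; F is V of V, so V/V.
Bb-D-F-Ab: root Bb is the dominant; dominant seventh chord there is V7.
Eb-G-Bb: root Eb is the tonic; major triad there is I.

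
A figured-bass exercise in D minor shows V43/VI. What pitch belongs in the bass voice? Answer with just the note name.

C

The applied chord V43/VI is rooted on F: F-A-C-Eb.
The figure 43 means second inversion — the fifth is in the bass.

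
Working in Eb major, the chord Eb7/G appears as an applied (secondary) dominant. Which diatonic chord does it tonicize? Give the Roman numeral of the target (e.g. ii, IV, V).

IV

The chord is a dominant seventh chord on Eb.
A dominant resolves down a perfect fifth: Eb → Ab. In Eb major, Ab is scale degree 4, i.e. IV.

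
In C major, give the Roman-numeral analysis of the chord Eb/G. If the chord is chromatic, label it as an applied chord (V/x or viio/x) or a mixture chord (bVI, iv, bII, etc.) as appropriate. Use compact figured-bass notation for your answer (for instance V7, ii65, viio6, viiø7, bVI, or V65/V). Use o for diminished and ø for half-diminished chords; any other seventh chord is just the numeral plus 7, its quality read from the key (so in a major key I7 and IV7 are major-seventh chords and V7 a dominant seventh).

Stacked in thirds the chord is Eb-G-Bb: a major triad on Eb.
Eb is the lowered third degree of C major (diatonic 3 would be E). This is a major triad on the lowered third degree, borrowed from the parallel minor.
With G in the bass the chord is in first inversion, so the figured bass is 6.

bIII6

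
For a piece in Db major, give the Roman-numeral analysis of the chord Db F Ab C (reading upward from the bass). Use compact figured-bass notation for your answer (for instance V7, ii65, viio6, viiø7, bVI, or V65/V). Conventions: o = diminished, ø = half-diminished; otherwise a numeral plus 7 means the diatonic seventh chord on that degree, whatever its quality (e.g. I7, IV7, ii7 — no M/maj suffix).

I7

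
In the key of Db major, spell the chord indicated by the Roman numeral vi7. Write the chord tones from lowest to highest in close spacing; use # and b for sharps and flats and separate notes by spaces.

Bb Db F Ab

The numeral's case and figure indicate a minor seventh chord. In Db major its root, scale degree 6, is Bb.
Stacking thirds from Bb gives Bb-Db-F-Ab.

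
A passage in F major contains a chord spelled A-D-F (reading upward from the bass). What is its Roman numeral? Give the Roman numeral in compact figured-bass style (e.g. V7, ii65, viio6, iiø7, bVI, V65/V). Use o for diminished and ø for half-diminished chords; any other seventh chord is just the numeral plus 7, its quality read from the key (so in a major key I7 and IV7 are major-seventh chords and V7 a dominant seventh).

vi64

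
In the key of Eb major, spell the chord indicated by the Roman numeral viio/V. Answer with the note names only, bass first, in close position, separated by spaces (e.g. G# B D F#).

A C Eb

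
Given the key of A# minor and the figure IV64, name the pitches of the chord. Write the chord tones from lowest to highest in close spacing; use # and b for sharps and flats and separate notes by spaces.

IV64 is the major subdominant, borrowed from the parallel major. In A# minor that root is D#.
So the chord is D#-F##-A#.
The figured bass 64 indicates second inversion, placing the fifth (A#) in the bass: A#-D#-F##.

A# D# F##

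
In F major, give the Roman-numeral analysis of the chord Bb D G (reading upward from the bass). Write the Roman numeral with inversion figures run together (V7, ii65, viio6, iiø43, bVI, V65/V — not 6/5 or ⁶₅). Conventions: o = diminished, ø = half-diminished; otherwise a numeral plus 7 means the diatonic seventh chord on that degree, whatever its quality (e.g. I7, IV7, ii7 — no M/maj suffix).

The pitches G-Bb-D form a minor triad rooted on G.
G is scale degree 2 in F major, and a minor triad on that degree is written ii.
With Bb in the bass the chord is in first inversion, so the figured bass is 6.

ii6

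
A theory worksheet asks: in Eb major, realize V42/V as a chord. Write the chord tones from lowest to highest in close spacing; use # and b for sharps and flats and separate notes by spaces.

The slash means an applied dominant: we want the dominant of V. In Eb major, V is Bb major, and its dominant is built on F.
Building a dominant seventh chord on F gives F-A-C-Eb.
With the 42 figure the chord is in third inversion; from the bass Eb upward in close position it reads Eb-F-A-C.

Eb F A C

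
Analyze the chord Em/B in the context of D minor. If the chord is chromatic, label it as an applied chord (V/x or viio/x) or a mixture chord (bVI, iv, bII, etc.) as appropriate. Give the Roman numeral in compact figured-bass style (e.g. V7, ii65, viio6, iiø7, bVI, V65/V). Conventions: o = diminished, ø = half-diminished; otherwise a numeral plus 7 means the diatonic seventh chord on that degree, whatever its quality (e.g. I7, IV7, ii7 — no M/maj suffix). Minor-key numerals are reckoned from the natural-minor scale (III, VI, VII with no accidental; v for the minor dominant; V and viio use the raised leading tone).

Stacked in thirds the chord is E-G-B: a minor triad on E.
E is the second degree of D minor. This is the minor supertonic, borrowed from the parallel major (the Dorian ii).
With B in the bass the chord is in second inversion, so the figured bass is 64.

ii64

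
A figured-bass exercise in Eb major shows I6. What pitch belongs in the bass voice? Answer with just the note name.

G

I in Eb major has root Eb; the chord is Eb-G-Bb.
The figure 6 means first inversion — the third is in the bass.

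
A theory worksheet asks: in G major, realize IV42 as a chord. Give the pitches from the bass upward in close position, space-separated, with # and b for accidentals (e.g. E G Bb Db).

B C E G

The numeral's case and figure indicate a major seventh chord. In G major its root, scale degree 4, is C.
That chord is spelled C-E-G-B.
With the 42 figure the chord is in third inversion; from the bass B upward in close position it reads B-C-E-G.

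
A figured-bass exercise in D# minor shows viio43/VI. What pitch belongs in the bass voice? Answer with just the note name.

The applied chord viio43/VI is rooted on A#: A#-C#-E-G.
The figure 43 means second inversion — the fifth is in the bass.

E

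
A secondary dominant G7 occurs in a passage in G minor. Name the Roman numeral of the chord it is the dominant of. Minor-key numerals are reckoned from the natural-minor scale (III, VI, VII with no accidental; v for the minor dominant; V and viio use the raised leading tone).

The chord is a dominant seventh chord on G.
A dominant resolves down a perfect fifth: G → C. In G minor, C is scale degree 4, i.e. iv.

iv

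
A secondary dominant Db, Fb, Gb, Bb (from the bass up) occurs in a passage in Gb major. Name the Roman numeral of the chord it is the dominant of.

IV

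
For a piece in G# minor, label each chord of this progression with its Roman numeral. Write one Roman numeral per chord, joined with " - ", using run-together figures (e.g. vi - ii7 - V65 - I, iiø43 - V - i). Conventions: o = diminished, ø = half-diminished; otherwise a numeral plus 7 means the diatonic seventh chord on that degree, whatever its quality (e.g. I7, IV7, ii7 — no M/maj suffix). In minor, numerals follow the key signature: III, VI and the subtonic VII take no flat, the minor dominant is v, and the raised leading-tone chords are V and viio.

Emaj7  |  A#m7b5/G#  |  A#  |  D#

Emaj7: root E is the submediant; major seventh chord there is VI7.
A#m7b5/G#: half-diminished seventh chord on A# = scale degree 2 → iiø42.
A#: a major triad on A#, the applied dominant of V → V/V.
D# has root D#, degree 5 in G# minor, so V.

VI7 - iiø42 - V/V - V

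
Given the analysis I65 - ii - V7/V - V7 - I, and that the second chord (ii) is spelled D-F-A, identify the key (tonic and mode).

C major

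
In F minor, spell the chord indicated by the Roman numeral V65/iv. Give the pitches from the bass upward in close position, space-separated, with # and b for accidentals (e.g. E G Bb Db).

The slash means an applied dominant: we want the dominant of iv. In F minor, iv is Bb minor, and its dominant is built on F.
Building a dominant seventh chord on F gives F-A-C-Eb.
The figured bass 65 indicates first inversion, placing the third (A) in the bass: A-C-Eb-F.

A C Eb F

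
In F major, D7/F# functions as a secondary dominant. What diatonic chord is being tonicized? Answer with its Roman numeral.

ii

The chord is a dominant seventh chord on D.
A dominant resolves down a perfect fifth: D → G. In F major, G is scale degree 2, i.e. ii.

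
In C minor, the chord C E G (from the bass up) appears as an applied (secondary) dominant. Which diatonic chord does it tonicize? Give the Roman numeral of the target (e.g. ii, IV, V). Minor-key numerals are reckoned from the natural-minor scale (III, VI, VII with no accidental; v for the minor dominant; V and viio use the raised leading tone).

iv

The chord is a major triad on C.
A dominant resolves down a perfect fifth: C → F. In C minor, F is scale degree 4, i.e. iv.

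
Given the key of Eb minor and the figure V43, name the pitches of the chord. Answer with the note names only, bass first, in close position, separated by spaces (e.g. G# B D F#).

In Eb minor, the dominant is Bb. The dominant is major (leading tone raised), so V is a dominant seventh chord.
That chord is spelled Bb-D-F-Ab.
The figured bass 43 indicates second inversion, placing the fifth (F) in the bass: F-Ab-Bb-D.

F Ab Bb D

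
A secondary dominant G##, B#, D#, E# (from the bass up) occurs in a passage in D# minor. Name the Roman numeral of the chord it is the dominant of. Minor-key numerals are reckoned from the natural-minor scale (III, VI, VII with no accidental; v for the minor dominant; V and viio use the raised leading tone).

The chord is a dominant seventh chord on E#.
A dominant resolves down a perfect fifth: E# → A#. In D# minor, A# is scale degree 5, i.e. V.

V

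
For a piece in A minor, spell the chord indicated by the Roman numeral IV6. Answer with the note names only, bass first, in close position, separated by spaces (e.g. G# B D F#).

F# A D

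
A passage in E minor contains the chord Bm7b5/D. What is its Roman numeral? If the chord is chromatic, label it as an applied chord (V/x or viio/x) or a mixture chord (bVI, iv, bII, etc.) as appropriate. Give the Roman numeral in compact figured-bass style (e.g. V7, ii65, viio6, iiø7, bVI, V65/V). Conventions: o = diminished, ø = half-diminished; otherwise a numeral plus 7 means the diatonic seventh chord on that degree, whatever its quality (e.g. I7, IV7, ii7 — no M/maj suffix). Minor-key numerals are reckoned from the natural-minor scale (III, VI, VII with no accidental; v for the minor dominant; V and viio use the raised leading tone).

Stacked in thirds the chord is B-D-F-A: a half-diminished seventh chord on B.
B sits a half step below C (VI in E minor); a diminished chord there is the applied leading-tone chord of VI.
With D in the bass the chord is in first inversion, so the figured bass is 65.

viiø65/VI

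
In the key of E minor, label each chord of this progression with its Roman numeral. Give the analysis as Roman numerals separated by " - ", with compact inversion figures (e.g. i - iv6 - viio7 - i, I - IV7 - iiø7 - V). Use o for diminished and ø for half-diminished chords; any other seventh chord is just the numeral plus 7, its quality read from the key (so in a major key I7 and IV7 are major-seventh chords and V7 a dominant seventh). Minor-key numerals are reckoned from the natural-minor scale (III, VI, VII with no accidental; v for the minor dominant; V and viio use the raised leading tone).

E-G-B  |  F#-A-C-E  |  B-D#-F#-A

E-G-B has root E, degree 1 in E minor, so i.
F#-A-C-E: root F# is the supertonic; half-diminished seventh chord there is iiø7.
B-D#-F#-A has root B, degree 5 in E minor, so V7.

i - iiø7 - V7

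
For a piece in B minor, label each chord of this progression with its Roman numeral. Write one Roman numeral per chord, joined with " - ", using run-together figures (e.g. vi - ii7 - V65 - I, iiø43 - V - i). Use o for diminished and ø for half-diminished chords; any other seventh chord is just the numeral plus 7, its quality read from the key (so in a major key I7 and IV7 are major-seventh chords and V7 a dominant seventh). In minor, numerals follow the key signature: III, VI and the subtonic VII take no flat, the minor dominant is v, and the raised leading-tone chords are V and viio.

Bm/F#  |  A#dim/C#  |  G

i64 - viio6 - VI

Bm/F# has root B, degree 1 in B minor, so i64.
A#dim/C#: root A# is the leading tone; diminished triad there is viio6.
G has root G, degree 6 in B minor, so VI.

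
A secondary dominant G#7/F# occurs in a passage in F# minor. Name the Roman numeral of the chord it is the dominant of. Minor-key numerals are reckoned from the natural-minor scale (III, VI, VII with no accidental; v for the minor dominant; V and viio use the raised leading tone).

V

The chord is a dominant seventh chord on G#.
A dominant resolves down a perfect fifth: G# → C#. In F# minor, C# is scale degree 5, i.e. V.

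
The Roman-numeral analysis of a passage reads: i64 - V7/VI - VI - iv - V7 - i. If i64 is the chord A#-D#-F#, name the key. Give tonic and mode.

The chord D#m/A# is a minor triad rooted on D#; its label is i64.
If D# is scale degree 1 and the mode makes that degree carry a minor triad, the tonic is D# and the mode is minor.

D# minor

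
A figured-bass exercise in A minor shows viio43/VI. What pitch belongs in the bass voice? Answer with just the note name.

Bb

The applied chord viio43/VI is rooted on E: E-G-Bb-Db.
The figure 43 means second inversion — the fifth is in the bass.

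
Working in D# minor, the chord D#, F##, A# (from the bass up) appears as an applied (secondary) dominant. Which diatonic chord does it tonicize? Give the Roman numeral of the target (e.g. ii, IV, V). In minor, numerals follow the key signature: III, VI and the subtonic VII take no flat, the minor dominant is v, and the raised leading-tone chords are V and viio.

The chord is a major triad on D#.
A dominant resolves down a perfect fifth: D# → G#. In D# minor, G# is scale degree 4, i.e. iv.

iv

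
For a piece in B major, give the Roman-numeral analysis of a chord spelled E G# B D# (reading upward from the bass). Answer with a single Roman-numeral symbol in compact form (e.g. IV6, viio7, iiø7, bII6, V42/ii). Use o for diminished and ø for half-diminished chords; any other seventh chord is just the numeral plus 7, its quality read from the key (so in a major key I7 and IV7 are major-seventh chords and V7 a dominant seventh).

The pitches E-G#-B-D# form a major seventh chord rooted on E.
In B major, E is the subdominant; the diatonic major seventh chord there is IV7.

IV7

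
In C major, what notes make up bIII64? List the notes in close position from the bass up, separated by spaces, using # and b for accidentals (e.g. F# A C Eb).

Bb Eb G

bIII64 is a major triad on the lowered third degree, borrowed from the parallel minor. In C major that root is Eb.
So the chord is Eb-G-Bb.
With the 64 figure the chord is in second inversion; from the bass Bb upward in close position it reads Bb-Eb-G.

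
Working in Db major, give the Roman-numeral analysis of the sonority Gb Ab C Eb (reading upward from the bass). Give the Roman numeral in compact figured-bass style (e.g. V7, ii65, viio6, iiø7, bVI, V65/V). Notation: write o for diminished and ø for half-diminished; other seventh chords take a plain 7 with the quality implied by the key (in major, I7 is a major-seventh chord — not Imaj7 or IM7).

The pitches Ab-C-Eb-Gb form a dominant seventh chord rooted on Ab.
In Db major, Ab is the dominant; the diatonic dominant seventh chord there is V7.
With Gb in the bass the chord is in third inversion, so the figured bass is 42.

V42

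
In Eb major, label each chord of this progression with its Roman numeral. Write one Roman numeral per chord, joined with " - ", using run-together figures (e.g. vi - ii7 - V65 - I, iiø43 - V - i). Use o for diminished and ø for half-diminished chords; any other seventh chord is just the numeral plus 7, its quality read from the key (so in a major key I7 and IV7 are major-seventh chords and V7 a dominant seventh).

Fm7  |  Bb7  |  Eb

ii7 - V7 - I

Fm7: minor seventh chord on F = scale degree 2 → ii7.
Bb7: dominant seventh chord on Bb = scale degree 5 → V7.
Eb: major triad on Eb = scale degree 1 → I.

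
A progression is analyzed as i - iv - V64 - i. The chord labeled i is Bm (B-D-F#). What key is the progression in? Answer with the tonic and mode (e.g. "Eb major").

The anchor chord is a minor triad on B, labeled i.
If B is scale degree 1 and the mode makes that degree carry a minor triad, the tonic is B and the mode is minor.

B minor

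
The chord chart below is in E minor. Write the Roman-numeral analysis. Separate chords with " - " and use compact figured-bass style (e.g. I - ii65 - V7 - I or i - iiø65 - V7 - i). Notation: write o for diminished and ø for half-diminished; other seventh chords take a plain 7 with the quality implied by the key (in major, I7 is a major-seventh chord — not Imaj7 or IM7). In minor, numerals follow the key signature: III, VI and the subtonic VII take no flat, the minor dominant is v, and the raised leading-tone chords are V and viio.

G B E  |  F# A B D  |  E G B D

G-B-E: root E is the tonic; minor triad there is i6.
F#-A-B-D: minor seventh chord on B = scale degree 5 → v43.
E-G-B-D: root E is the tonic; minor seventh chord there is i7.

i6 - v43 - i7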